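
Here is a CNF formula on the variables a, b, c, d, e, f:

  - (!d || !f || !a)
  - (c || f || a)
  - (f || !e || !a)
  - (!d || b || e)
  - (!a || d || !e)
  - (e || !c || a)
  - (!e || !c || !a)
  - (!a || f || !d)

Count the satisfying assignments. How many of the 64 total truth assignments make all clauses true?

23

Case analysis on a and e:
  a=T, e=T: a clause becomes empty — 0.
  a=T, e=F: forces d=F; b, c, f free → 2^3 = 8.
  a=F, e=T: b, d free; 3 ways for (c,f) × 2^2 = 12.
  a=F, e=F: remaining (b,c,d,f) ∈ {(F,F,F,T); (T,F,F,T); (T,F,T,T)} — 3.
Total: 0 + 8 + 12 + 3 = 23.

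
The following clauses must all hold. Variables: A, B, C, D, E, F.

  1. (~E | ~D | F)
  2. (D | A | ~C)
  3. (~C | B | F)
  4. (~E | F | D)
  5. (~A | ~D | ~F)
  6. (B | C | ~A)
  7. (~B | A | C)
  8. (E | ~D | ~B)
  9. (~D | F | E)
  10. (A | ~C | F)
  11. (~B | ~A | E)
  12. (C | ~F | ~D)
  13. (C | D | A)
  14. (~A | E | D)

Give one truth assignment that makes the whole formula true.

A=False, B=False, C=True, D=True, E=False, F=True

Check each clause:
  1. (~D | F | ~E) — ~E is true.
  2. (~C | A | D) — D is true.
  3. (F | ~C | B) — F is true.
  4. (D | F | ~E) — ~E is true.
  5. (~F | ~A | ~D) — ~A is true.
  6. (C | B | ~A) — C is true.
  7. (A | ~B | C) — C is true.
  8. (E | ~B | ~D) — ~B is true.
  9. (E | ~D | F) — F is true.
  10. (~C | F | A) — F is true.
  11. (E | ~A | ~B) — ~A is true.
  12. (~D | ~F | C) — C is true.
  13. (A | C | D) — C is true.
  14. (~A | E | D) — D is true.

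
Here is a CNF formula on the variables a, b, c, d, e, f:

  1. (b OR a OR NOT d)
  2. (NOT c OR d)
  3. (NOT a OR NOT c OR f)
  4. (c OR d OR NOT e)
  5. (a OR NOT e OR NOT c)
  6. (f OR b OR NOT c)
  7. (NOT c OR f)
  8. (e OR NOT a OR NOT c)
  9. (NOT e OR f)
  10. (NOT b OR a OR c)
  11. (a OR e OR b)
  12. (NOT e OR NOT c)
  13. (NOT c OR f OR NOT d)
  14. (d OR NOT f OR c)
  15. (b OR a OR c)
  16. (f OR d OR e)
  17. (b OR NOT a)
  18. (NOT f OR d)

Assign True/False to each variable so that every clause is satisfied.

a=1, b=1, c=0, d=1, e=0, f=0

Check each clause:
  1. (b OR NOT d OR a) — a is true.
  2. (NOT c OR d) — d is true.
  3. (f OR NOT a OR NOT c) — NOT c is true.
  4. (d OR NOT e OR c) — d is true.
  5. (a OR NOT c OR NOT e) — a is true.
  6. (f OR b OR NOT c) — b is true.
  7. (NOT c OR f) — NOT c is true.
  8. (e OR NOT a OR NOT c) — NOT c is true.
  9. (NOT e OR f) — NOT e is true.
  10. (a OR c OR NOT b) — a is true.
  11. (e OR b OR a) — a is true.
  12. (NOT c OR NOT e) — NOT e is true.
  13. (NOT c OR f OR NOT d) — NOT c is true.
  14. (c OR NOT f OR d) — NOT f is true.
  15. (b OR a OR c) — a is true.
  16. (f OR e OR d) — d is true.
  17. (b OR NOT a) — b is true.
  18. (NOT f OR d) — NOT f is true.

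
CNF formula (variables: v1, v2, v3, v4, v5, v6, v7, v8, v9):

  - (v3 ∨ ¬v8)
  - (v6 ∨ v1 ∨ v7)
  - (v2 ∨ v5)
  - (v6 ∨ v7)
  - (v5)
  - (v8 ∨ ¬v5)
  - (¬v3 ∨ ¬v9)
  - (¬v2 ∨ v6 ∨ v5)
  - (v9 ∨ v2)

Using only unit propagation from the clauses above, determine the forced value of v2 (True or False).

Unit clause (v5) sets v5 = True.
In (v8 ∨ ¬v5), ¬v5 is now false; v8 must hold, so v8 = True.
From (v3 ∨ ¬v8) and v8 = True: v3 = True.
In (¬v9 ∨ ¬v3), ¬v3 is now false; ¬v9 must hold, so v9 = False.
(v2 ∨ v9) with v9 = False leaves only v2, so v2 = True.

True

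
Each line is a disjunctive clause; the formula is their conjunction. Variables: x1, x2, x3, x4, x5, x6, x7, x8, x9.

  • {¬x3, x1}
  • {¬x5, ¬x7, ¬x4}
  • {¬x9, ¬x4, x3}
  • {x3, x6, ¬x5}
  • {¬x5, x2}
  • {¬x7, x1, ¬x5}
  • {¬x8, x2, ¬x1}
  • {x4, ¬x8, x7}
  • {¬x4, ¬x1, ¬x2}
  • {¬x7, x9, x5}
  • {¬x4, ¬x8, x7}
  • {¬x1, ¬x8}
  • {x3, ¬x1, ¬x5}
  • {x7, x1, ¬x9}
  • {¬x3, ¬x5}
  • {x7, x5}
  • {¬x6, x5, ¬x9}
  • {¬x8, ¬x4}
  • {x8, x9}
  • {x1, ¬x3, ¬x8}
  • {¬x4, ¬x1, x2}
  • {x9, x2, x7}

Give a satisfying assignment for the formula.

x1=True, x2=False, x3=False, x4=False, x5=False, x6=False, x7=True, x8=False, x9=True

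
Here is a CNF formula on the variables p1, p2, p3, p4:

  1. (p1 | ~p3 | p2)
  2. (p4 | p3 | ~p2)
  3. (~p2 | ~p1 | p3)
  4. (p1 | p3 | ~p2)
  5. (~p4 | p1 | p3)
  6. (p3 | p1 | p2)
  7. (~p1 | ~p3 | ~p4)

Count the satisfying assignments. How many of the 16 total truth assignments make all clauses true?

6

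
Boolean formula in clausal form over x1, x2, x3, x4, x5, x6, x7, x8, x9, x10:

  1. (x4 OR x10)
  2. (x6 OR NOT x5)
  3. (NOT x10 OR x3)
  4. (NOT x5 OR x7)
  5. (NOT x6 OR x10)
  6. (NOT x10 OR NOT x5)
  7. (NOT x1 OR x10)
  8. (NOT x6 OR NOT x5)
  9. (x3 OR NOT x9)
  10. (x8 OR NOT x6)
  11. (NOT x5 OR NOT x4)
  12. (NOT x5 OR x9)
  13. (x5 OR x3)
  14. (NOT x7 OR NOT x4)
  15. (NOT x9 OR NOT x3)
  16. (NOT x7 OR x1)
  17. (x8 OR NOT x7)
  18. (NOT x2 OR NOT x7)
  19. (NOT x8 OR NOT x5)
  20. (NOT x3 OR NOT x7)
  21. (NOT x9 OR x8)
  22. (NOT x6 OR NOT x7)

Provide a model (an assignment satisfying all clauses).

x1=F, x2=T, x3=T, x4=T, x5=F, x6=F, x7=F, x8=F, x9=F, x10=F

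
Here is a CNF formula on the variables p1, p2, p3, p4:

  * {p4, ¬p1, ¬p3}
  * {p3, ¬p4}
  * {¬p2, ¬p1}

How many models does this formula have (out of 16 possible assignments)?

8

Satisfying assignments:
  p1=0 p2=0 p3=0 p4=0
  p1=0 p2=0 p3=1 p4=0
  p1=0 p2=0 p3=1 p4=1
  p1=0 p2=1 p3=0 p4=0
  p1=0 p2=1 p3=1 p4=0
  p1=0 p2=1 p3=1 p4=1
  p1=1 p2=0 p3=0 p4=0
  p1=1 p2=0 p3=1 p4=1
Count: 8.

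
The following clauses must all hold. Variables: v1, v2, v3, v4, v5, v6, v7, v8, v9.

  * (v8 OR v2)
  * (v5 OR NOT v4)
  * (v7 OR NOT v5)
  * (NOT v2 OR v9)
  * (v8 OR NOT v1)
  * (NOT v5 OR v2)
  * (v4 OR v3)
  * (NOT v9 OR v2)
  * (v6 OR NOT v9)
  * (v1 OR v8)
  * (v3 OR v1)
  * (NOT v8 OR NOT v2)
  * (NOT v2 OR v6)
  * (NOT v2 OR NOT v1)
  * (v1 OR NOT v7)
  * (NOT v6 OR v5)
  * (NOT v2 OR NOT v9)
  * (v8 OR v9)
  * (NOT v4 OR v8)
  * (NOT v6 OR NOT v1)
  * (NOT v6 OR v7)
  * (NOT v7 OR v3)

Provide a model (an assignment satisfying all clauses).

Pure literal: v3 appears only positively; assign v3 = True.
Branch on v1: take v1 = True.
  then v8 is forced to True.
  then v2 is forced to False.
  then v5 is forced to False.
  then v4 is forced to False.
  then v9 is forced to False.
  then v6 is forced to False.
v7 is now unconstrained; take v7 = False.

v1=1, v2=0, v3=1, v4=0, v5=0, v6=0, v7=0, v8=1, v9=0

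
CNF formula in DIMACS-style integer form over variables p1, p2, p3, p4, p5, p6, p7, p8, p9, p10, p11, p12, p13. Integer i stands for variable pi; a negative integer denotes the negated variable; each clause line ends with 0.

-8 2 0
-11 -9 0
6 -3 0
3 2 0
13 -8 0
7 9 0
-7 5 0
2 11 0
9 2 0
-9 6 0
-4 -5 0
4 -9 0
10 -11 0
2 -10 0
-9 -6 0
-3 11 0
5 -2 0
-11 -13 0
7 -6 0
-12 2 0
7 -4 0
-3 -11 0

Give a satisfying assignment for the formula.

Try p2 = True.
  then p5 is forced to True.
  then p4 is forced to False.
  then p9 is forced to False.
  then p7 is forced to True.
Set p3 = False and propagate.
The remaining clauses are satisfied by p1 = True, p6 = False, p8 = True, p10 = True, p11 = False, p12 = True, p13 = True.

p1 = T  p2 = T  p3 = F  p4 = F  p5 = T  p6 = F  p7 = T  p8 = T  p9 = F  p10 = T  p11 = F  p12 = T  p13 = T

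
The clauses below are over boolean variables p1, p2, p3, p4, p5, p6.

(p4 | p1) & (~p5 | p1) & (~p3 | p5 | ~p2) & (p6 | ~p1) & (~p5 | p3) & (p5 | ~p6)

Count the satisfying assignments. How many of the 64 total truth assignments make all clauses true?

Satisfying assignments:
  p1=F p2=F p3=F p4=T p5=F p6=F
  p1=F p2=F p3=T p4=T p5=F p6=F
  p1=F p2=T p3=F p4=T p5=F p6=F
  p1=T p2=F p3=T p4=F p5=T p6=T
  p1=T p2=F p3=T p4=T p5=T p6=T
  p1=T p2=T p3=T p4=F p5=T p6=T
  p1=T p2=T p3=T p4=T p5=T p6=T
That's 7 in total.

7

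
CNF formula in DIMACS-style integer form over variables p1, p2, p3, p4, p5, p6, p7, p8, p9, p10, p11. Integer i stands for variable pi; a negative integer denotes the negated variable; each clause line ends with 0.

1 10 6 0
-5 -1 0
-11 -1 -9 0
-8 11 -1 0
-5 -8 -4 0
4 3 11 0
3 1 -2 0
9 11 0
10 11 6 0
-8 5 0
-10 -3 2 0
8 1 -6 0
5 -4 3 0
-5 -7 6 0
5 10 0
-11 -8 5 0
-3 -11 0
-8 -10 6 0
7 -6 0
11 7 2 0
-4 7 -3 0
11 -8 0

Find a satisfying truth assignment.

Try p1 = True.
  then p5 is forced to False.
  then p8 is forced to False.
  then p10 is forced to True.
Set p2 = True and propagate.
Branch on p3: take p3 = True.
  then p11 is forced to False.
  then p9 is forced to True.
For the remaining variables, p4 = False, p6 = True, p7 = True works.
Check each clause:
  1. {p6, p10, p1} — p1 is true.
  2. {¬p1, ¬p5} — ¬p5 is true.
  3. {¬p9, ¬p1, ¬p11} — ¬p11 is true.
  4. {¬p8, p11, ¬p1} — ¬p8 is true.
  5. {¬p5, ¬p4, ¬p8} — ¬p8 is true.
  6. {p3, p4, p11} — p3 is true.
  7. {¬p2, p3, p1} — p1 is true.
  8. {p11, p9} — p9 is true.
  9. {p11, p6, p10} — p10 is true.
  10. {¬p8, p5} — ¬p8 is true.
  11. {¬p10, p2, ¬p3} — p2 is true.
  12. {¬p6, p1, p8} — p1 is true.
  13. {p5, ¬p4, p3} — p3 is true.
  14. {¬p7, p6, ¬p5} — ¬p5 is true.
  15. {p5, p10} — p10 is true.
  16. {¬p11, ¬p8, p5} — ¬p8 is true.
  17. {¬p3, ¬p11} — ¬p11 is true.
  18. {¬p8, ¬p10, p6} — ¬p8 is true.
  19. {p7, ¬p6} — p7 is true.
  20. {p2, p11, p7} — p2 is true.
  21. {¬p4, p7, ¬p3} — ¬p4 is true.
  22. {p11, ¬p8} — ¬p8 is true.

p1=T  p2=T  p3=T  p4=F  p5=F  p6=T  p7=T  p8=F  p9=T  p10=T  p11=F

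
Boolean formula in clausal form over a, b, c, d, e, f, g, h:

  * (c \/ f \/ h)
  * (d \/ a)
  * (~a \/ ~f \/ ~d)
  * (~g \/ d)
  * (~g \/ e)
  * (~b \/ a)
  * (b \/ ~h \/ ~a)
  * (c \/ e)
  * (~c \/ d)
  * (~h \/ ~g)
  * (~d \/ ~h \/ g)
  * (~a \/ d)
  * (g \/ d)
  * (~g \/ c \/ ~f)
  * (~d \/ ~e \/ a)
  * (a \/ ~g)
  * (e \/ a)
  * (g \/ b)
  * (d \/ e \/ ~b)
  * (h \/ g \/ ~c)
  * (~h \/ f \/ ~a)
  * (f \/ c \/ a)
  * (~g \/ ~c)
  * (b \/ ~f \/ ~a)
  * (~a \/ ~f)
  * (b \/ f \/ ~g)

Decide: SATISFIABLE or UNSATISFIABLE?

UNSATISFIABLE

a = True:
  propagation gives d=True, f=False, h=False, c=True; an empty clause results — contradiction.
a = False:
  propagation gives d=True, b=False, e=False; an empty clause results — contradiction.
Every branch closes, so no satisfying assignment exists.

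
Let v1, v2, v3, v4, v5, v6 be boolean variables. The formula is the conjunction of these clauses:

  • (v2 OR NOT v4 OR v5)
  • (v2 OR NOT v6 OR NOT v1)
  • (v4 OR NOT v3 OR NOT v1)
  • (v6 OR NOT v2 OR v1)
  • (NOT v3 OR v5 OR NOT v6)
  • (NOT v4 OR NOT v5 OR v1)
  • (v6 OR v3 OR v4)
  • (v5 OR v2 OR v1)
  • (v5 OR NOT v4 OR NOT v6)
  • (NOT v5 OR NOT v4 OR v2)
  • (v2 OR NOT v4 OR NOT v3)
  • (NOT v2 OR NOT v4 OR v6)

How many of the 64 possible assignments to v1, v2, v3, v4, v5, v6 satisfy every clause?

Case analysis on v4 and v2:
  v4=T, v2=T: remaining (v1,v3,v5,v6) ∈ {(T,F,T,T); (T,T,T,T)} — 2.
  v4=T, v2=F: a clause becomes empty — 0.
  v4=F, v2=T: 5 of the 16 assignments to (v1,v3,v5,v6) work.
  v4=F, v2=F: remaining (v1,v3,v5,v6) ∈ {(F,F,T,T); (F,T,T,F); (F,T,T,T)} — 3.
Total: 2 + 0 + 5 + 3 = 10.

10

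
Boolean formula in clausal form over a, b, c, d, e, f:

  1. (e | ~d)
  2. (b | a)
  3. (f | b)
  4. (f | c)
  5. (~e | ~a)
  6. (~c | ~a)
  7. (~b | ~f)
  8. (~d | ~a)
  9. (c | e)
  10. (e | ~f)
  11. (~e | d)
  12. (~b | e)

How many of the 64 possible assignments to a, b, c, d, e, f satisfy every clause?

1

Satisfying assignments:
  a=0 b=1 c=1 d=1 e=1 f=0
That's 1 in total.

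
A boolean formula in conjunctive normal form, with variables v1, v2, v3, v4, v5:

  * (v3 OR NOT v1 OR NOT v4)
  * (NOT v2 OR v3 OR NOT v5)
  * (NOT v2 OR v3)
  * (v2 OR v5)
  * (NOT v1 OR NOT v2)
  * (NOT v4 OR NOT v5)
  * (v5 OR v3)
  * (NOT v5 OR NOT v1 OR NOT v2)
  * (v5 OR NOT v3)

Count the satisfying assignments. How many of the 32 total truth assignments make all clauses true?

5

Satisfying assignments:
  v1=0 v2=0 v3=0 v4=0 v5=1
  v1=0 v2=0 v3=1 v4=0 v5=1
  v1=0 v2=1 v3=1 v4=0 v5=1
  v1=1 v2=0 v3=0 v4=0 v5=1
  v1=1 v2=0 v3=1 v4=0 v5=1
Count: 5.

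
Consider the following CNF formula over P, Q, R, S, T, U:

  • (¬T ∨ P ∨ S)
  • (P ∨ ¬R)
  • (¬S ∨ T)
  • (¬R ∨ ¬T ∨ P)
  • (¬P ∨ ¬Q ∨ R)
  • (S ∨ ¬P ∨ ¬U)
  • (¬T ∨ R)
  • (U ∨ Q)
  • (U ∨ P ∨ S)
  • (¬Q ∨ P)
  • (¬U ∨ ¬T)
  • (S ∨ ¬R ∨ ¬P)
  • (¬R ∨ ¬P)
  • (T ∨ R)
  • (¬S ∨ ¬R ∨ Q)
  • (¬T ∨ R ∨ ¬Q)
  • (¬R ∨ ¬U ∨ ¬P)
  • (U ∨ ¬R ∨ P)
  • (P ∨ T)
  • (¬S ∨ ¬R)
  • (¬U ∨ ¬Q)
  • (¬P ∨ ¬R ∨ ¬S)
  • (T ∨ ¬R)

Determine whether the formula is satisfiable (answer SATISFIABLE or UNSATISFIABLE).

R = True:
  propagation gives P=True; an empty clause results — contradiction.
R = False:
  propagation gives T=False; an empty clause results — contradiction.
Every branch closes, so no satisfying assignment exists.

UNSATISFIABLE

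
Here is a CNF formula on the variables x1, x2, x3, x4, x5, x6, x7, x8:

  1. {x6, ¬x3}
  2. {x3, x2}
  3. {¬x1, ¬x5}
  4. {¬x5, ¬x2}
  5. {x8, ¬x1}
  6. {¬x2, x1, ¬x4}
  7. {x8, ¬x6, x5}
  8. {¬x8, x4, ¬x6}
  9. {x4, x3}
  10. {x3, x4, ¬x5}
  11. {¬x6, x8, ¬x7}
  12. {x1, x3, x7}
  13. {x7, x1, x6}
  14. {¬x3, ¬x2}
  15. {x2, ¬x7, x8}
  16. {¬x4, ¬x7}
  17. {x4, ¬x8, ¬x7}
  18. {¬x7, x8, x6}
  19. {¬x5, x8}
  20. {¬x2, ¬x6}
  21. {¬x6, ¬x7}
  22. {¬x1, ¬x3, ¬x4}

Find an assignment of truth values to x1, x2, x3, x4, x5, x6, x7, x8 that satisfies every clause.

x1=F, x2=F, x3=T, x4=T, x5=F, x6=T, x7=F, x8=T

Try x1 = False.
Branch on x2: take x2 = False.
  then x3 is forced to True.
  then x6 is forced to True.
  then x7 is forced to False.
For the remaining variables, x4 = True, x5 = False, x8 = True works.
Every clause has at least one true literal under this assignment.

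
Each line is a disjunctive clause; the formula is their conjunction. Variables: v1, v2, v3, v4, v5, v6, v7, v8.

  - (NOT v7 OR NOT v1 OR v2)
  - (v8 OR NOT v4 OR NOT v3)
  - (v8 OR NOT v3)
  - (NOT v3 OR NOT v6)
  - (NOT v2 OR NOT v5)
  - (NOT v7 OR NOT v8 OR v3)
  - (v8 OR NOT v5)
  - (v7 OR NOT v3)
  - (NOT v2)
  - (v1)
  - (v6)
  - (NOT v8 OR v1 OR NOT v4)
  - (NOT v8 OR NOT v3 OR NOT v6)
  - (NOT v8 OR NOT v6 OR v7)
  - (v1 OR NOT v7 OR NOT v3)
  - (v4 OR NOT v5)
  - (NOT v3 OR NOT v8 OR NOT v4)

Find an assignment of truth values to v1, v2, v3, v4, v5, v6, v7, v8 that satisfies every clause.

The clause (NOT v2) is unit: v2 must be False.
Unit propagation: (v1) forces v1 = True.
(NOT v7) is a unit clause, so v7 = False.
Unit propagation: (NOT v3) forces v3 = False.
(v6) is a unit clause, so v6 = True.
(NOT v8) is a unit clause, so v8 = False.
The clause (NOT v5) is unit: v5 must be False.
v4 is now unconstrained; take v4 = True.

v1=T, v2=F, v3=F, v4=T, v5=F, v6=T, v7=F, v8=F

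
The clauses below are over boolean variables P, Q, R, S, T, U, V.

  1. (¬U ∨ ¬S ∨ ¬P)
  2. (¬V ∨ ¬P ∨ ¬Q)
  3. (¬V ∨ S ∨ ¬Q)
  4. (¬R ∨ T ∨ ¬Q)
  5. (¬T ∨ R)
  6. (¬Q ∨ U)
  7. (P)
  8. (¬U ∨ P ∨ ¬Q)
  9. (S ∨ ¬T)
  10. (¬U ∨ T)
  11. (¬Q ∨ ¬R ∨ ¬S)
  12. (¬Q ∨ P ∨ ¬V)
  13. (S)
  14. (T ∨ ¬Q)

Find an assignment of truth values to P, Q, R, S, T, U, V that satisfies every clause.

P=True, Q=False, R=True, S=True, T=False, U=False, V=True

Unit propagation: (P) forces P = True.
(S) is a unit clause, so S = True.
Unit propagation: (¬U) forces U = False.
The clause (¬Q) is unit: Q must be False.
R occurs only positively in the remaining clauses — set R = True.
Pure literal: T appears only negated; assign T = False.
V is now unconstrained; take V = True.
Every clause has at least one true literal under this assignment.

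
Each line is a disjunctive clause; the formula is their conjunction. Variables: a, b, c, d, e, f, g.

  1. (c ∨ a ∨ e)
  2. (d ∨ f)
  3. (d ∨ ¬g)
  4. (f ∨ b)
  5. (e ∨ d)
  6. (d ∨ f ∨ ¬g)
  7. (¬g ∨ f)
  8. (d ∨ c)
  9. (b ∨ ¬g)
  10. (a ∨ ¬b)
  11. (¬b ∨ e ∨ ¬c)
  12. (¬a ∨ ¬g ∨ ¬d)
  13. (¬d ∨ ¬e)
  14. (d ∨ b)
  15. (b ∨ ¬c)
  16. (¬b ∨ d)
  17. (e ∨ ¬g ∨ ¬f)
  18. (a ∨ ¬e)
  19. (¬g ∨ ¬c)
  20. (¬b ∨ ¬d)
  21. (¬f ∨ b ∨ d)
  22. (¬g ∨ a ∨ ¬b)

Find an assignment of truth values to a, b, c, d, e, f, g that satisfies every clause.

Pure literal: g appears only negated; assign g = False.
Set a = True and propagate.
Set b = False and propagate.
  then f is forced to True.
  then d is forced to True.
  then e is forced to False.
  then c is forced to False.

a=1  b=0  c=0  d=1  e=0  f=1  g=0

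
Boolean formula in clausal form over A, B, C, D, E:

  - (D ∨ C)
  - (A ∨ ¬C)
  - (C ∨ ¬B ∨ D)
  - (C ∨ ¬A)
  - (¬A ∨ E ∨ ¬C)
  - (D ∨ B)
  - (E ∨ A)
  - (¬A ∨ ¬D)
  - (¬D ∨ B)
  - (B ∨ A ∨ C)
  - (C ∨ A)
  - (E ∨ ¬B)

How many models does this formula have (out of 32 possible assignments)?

1

Satisfying assignments:
  A=1 B=1 C=1 D=0 E=1
That's 1 in total.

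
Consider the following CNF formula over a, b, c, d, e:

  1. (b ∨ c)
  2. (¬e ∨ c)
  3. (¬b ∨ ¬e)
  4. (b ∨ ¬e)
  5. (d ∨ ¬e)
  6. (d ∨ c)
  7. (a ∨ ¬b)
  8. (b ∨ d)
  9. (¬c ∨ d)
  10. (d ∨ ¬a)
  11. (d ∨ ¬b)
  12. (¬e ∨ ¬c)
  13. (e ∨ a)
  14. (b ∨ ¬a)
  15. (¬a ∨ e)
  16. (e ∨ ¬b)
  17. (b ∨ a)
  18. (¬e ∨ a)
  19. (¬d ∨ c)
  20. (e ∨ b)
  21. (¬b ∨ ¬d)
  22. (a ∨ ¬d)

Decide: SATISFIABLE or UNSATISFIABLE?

b = True:
  propagation gives e=False; an empty clause results — contradiction.
b = False:
  propagation gives c=True, e=False; an empty clause results — contradiction.
Every branch closes, so no satisfying assignment exists.

UNSATISFIABLE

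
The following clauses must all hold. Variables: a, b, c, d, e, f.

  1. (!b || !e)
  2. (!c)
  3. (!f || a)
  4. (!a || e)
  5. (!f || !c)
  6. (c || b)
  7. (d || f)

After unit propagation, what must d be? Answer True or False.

(!c) stands alone — c = False.
In (b || c), c is now false; b must hold, so b = True.
(!b || !e): since b = True, the clause reduces to (!e). e = False.
From (!a || e) and e = False: a = False.
(a || !f) with a = False leaves only !f, so f = False.
In (d || f), f is now false; d must hold, so d = True.

True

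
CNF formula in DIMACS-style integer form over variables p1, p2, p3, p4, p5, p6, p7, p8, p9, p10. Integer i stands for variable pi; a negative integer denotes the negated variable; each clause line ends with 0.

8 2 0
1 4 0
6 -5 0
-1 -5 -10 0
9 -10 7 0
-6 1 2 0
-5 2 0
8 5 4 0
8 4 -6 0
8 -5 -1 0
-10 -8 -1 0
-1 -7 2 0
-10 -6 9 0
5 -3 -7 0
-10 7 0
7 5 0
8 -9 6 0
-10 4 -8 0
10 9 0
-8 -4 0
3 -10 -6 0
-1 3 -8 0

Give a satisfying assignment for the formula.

p2 occurs only positively in the remaining clauses — set p2 = True.
Set p1 = False and propagate.
  then p4 is forced to True.
  then p8 is forced to False.
Branch on p3: take p3 = True.
For the remaining variables, p5 = True, p6 = True, p7 = True, p9 = True, p10 = True works.
Every clause has at least one true literal under this assignment.
Check each clause:
  1. (p2 | p8) — p2 is true.
  2. (p1 | p4) — p4 is true.
  3. (~p5 | p6) — p6 is true.
  4. (~p10 | ~p1 | ~p5) — ~p1 is true.
  5. (~p10 | p9 | p7) — p9 is true.
  6. (p2 | p1 | ~p6) — p2 is true.
  7. (~p5 | p2) — p2 is true.
  8. (p5 | p8 | p4) — p4 is true.
  9. (p8 | p4 | ~p6) — p4 is true.
  10. (~p1 | ~p5 | p8) — ~p1 is true.
  11. (~p1 | ~p8 | ~p10) — ~p8 is true.
  12. (p2 | ~p7 | ~p1) — p2 is true.
  13. (~p10 | p9 | ~p6) — p9 is true.
  14. (~p3 | p5 | ~p7) — p5 is true.
  15. (~p10 | p7) — p7 is true.
  16. (p5 | p7) — p5 is true.
  17. (~p9 | p6 | p8) — p6 is true.
  18. (~p10 | ~p8 | p4) — ~p8 is true.
  19. (p9 | p10) — p9 is true.
  20. (~p4 | ~p8) — ~p8 is true.
  21. (p3 | ~p10 | ~p6) — p3 is true.
  22. (~p8 | ~p1 | p3) — ~p8 is true.

p1=0, p2=1, p3=1, p4=1, p5=1, p6=1, p7=1, p8=0, p9=1, p10=1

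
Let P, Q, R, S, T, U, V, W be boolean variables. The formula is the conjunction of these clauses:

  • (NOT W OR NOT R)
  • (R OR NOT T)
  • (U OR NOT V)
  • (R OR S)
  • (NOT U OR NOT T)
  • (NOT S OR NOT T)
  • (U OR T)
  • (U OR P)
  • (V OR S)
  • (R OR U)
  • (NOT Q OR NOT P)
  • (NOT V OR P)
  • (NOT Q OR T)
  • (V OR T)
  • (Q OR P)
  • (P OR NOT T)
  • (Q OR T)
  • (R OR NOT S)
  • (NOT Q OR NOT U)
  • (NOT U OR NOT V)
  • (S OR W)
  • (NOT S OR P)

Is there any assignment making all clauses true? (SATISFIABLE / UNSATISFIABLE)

UNSATISFIABLE

T = True:
  propagation gives R=True, W=False, U=False, V=False; an empty clause results — contradiction.
T = False:
  propagation gives U=True, Q=False; an empty clause results — contradiction.
Every branch closes, so no satisfying assignment exists.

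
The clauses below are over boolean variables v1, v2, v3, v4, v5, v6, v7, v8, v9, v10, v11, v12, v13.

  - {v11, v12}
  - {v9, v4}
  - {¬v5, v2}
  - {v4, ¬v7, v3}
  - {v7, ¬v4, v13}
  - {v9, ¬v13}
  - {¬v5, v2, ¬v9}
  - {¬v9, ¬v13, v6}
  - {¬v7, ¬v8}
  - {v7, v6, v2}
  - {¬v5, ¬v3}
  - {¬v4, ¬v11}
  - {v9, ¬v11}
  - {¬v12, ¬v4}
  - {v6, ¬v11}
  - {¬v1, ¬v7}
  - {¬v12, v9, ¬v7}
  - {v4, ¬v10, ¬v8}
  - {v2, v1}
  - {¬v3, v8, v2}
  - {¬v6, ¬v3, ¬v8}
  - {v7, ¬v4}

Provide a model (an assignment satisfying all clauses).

v1 = 1  v2 = 1  v3 = 0  v4 = 0  v5 = 0  v6 = 1  v7 = 0  v8 = 1  v9 = 1  v10 = 0  v11 = 1  v12 = 0  v13 = 1

Pure literal: v2 appears only positively; assign v2 = True.
Pure literal: v5 appears only negated; assign v5 = False.
Branch on v1: take v1 = True.
  then v7 is forced to False.
  then v4 is forced to False.
  then v9 is forced to True.
Branch on v3: take v3 = False.
The remaining clauses are satisfied by v6 = True, v8 = True, v10 = False, v11 = True, v12 = False, v13 = True.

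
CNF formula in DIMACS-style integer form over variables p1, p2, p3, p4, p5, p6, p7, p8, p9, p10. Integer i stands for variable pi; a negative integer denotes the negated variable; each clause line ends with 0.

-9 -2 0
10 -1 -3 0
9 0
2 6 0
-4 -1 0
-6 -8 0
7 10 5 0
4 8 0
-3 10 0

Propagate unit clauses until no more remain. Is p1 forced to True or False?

False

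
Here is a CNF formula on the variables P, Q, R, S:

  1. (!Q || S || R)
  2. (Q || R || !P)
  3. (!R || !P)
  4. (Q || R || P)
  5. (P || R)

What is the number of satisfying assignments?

Satisfying assignments:
  P=0 Q=0 R=1 S=0
  P=0 Q=0 R=1 S=1
  P=0 Q=1 R=1 S=0
  P=0 Q=1 R=1 S=1
  P=1 Q=1 R=0 S=1
That's 5 in total.

5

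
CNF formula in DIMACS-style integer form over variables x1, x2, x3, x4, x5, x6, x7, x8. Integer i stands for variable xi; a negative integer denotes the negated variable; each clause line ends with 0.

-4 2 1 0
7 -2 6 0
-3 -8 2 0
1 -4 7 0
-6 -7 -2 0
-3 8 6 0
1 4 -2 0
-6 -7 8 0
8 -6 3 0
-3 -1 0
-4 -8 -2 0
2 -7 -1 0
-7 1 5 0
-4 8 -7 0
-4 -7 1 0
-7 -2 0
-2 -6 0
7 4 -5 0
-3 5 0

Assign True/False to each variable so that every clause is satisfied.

x1=1, x2=0, x3=0, x4=1, x5=1, x6=0, x7=0, x8=1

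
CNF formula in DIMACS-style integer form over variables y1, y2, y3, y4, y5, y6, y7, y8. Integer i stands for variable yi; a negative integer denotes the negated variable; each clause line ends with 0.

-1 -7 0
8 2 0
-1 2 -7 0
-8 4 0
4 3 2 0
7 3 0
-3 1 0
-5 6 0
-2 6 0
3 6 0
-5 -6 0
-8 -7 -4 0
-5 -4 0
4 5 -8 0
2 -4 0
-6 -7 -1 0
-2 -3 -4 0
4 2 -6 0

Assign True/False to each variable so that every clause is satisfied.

Set y1 = True and propagate.
  then y7 is forced to False.
  then y3 is forced to True.
Branch on y2: take y2 = True.
  then y6 is forced to True.
  then y5 is forced to False.
  then y4 is forced to False.
  then y8 is forced to False.
Every clause has at least one true literal under this assignment.

y1=True, y2=True, y3=True, y4=False, y5=False, y6=True, y7=False, y8=False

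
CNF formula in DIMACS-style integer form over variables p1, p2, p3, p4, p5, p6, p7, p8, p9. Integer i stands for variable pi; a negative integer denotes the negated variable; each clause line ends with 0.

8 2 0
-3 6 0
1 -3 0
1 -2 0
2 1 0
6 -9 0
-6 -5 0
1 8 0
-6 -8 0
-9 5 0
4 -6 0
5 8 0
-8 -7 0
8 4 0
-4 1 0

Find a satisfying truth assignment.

p1=T, p2=T, p3=F, p4=T, p5=F, p6=F, p7=F, p8=T, p9=F

Check each clause:
  1. (p2 \/ p8) — p8 is true.
  2. (p6 \/ ~p3) — ~p3 is true.
  3. (~p3 \/ p1) — p1 is true.
  4. (p1 \/ ~p2) — p1 is true.
  5. (p1 \/ p2) — p1 is true.
  6. (~p9 \/ p6) — ~p9 is true.
  7. (~p6 \/ ~p5) — ~p6 is true.
  8. (p8 \/ p1) — p8 is true.
  9. (~p8 \/ ~p6) — ~p6 is true.
  10. (p5 \/ ~p9) — ~p9 is true.
  11. (p4 \/ ~p6) — ~p6 is true.
  12. (p8 \/ p5) — p8 is true.
  13. (~p7 \/ ~p8) — ~p7 is true.
  14. (p4 \/ p8) — p8 is true.
  15. (~p4 \/ p1) — p1 is true.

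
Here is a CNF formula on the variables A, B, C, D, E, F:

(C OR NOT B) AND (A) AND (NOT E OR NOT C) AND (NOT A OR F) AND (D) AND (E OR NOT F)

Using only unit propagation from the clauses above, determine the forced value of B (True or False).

False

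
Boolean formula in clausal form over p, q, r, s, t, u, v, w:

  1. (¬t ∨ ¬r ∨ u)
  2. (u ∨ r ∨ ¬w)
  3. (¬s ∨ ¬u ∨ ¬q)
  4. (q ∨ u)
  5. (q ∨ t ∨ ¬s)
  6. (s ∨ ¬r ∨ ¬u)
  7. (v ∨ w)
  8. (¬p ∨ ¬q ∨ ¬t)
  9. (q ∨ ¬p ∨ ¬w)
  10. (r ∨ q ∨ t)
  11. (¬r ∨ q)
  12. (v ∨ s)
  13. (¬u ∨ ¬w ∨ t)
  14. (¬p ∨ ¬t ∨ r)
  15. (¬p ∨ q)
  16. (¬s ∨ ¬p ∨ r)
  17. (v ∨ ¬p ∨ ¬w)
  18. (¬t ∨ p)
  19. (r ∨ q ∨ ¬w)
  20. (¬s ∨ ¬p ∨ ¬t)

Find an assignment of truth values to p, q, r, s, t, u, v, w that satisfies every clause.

p=False, q=True, r=True, s=True, t=False, u=False, v=True, w=True

v occurs only positively in the remaining clauses — set v = True.
Branch on p: take p = False.
  then t is forced to False.
Set q = True and propagate.
The remaining clauses are satisfied by r = True, s = True, u = False, w = True.
Check each clause:
  1. (¬r ∨ u ∨ ¬t) — ¬t is true.
  2. (u ∨ r ∨ ¬w) — r is true.
  3. (¬q ∨ ¬s ∨ ¬u) — ¬u is true.
  4. (q ∨ u) — q is true.
  5. (¬s ∨ q ∨ t) — q is true.
  6. (¬r ∨ s ∨ ¬u) — ¬u is true.
  7. (w ∨ v) — w is true.
  8. (¬t ∨ ¬p ∨ ¬q) — ¬t is true.
  9. (¬p ∨ ¬w ∨ q) — q is true.
  10. (r ∨ q ∨ t) — q is true.
  11. (¬r ∨ q) — q is true.
  12. (v ∨ s) — s is true.
  13. (¬u ∨ ¬w ∨ t) — ¬u is true.
  14. (r ∨ ¬t ∨ ¬p) — r is true.
  15. (¬p ∨ q) — q is true.
  16. (¬p ∨ r ∨ ¬s) — r is true.
  17. (v ∨ ¬w ∨ ¬p) — ¬p is true.
  18. (p ∨ ¬t) — ¬t is true.
  19. (¬w ∨ q ∨ r) — q is true.
  20. (¬p ∨ ¬t ∨ ¬s) — ¬t is true.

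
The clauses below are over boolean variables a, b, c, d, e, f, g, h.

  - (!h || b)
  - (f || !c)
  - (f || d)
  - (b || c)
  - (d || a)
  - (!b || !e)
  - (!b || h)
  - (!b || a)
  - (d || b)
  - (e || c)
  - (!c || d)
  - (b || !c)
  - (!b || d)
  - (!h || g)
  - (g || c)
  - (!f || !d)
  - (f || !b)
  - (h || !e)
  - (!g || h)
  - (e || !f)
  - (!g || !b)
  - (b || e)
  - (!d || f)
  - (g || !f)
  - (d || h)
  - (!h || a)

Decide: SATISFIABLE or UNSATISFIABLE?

UNSATISFIABLE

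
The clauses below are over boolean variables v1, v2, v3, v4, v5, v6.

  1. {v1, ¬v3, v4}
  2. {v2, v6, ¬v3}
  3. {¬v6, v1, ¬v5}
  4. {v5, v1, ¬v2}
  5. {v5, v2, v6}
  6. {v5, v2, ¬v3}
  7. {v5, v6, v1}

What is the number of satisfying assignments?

31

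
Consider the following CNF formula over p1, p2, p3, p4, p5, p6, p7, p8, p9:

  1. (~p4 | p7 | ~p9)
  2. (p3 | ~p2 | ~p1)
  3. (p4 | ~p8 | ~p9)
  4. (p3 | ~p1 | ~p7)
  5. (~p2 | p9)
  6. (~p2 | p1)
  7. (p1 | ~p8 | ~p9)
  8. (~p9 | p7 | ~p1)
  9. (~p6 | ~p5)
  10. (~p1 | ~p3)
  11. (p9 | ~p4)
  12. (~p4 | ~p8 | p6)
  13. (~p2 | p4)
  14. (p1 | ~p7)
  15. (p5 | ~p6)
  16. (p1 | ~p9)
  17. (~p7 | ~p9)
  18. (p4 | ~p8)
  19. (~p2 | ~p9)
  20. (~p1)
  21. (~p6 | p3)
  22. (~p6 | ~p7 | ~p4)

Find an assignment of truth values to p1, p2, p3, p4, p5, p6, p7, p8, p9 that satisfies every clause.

Unit propagation: (~p1) forces p1 = False.
Unit propagation: (~p2) forces p2 = False.
The clause (~p7) is unit: p7 must be False.
The clause (~p9) is unit: p9 must be False.
(~p4) is a unit clause, so p4 = False.
The clause (~p8) is unit: p8 must be False.
p6 occurs only negated in the remaining clauses — set p6 = False.
p3, p5 are now unconstrained; take p3 = False, p5 = False.
Every clause has at least one true literal under this assignment.

p1=F  p2=F  p3=F  p4=F  p5=F  p6=F  p7=F  p8=F  p9=F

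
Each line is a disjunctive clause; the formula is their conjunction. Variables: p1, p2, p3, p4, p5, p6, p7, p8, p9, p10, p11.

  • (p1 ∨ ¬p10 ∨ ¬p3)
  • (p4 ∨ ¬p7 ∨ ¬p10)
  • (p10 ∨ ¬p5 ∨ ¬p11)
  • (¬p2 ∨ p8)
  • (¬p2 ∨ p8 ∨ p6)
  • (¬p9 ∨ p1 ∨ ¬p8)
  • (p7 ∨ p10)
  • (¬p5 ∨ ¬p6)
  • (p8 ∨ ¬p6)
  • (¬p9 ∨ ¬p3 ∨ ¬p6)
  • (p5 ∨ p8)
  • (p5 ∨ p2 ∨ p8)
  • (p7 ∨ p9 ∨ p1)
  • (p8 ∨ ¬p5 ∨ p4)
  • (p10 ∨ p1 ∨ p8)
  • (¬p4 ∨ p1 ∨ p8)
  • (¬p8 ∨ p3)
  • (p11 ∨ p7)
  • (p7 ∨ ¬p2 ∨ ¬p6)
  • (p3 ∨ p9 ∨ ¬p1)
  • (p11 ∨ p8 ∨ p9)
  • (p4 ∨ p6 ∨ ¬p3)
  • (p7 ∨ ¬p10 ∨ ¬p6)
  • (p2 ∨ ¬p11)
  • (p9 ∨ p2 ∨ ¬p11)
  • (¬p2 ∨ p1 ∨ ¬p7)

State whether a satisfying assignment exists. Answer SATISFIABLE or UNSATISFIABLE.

Branch on p1: take p1 = True.
The remaining clauses are satisfied by p2 = False, p3 = True, p4 = True, p5 = False, p6 = False, p7 = True, p8 = True, p9 = True, p10 = True, p11 = False.
So p1=True, p2=False, p3=True, p4=True, p5=False, p6=False, p7=True, p8=True, p9=True, p10=True, p11=False is a satisfying assignment.

SATISFIABLE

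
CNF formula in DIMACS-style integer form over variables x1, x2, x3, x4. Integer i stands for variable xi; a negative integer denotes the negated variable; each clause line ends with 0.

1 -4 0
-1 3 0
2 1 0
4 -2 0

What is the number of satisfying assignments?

3

The models are:
  x1=T x2=F x3=T x4=F
  x1=T x2=F x3=T x4=T
  x1=T x2=T x3=T x4=T
Count: 3.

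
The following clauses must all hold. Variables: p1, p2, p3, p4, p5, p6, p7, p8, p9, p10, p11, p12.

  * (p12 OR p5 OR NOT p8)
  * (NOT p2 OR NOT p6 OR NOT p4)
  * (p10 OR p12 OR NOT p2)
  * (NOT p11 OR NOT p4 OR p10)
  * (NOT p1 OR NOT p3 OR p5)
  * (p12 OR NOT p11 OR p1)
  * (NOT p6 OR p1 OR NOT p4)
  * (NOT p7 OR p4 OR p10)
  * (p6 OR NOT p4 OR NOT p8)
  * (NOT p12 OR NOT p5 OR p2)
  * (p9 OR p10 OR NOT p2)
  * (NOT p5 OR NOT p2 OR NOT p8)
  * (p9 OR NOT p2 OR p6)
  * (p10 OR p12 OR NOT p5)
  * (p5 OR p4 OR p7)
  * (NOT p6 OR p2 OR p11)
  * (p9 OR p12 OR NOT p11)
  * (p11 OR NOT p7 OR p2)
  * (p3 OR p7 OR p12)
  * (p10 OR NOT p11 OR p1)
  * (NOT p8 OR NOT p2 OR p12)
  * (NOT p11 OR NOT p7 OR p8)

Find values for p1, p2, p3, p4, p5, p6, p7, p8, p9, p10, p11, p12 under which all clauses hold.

p1=0, p2=1, p3=0, p4=0, p5=1, p6=0, p7=0, p8=0, p9=1, p10=0, p11=0, p12=1

Check each clause:
  1. (p12 OR p5 OR NOT p8) — NOT p8 is true.
  2. (NOT p4 OR NOT p6 OR NOT p2) — NOT p6 is true.
  3. (p10 OR p12 OR NOT p2) — p12 is true.
  4. (p10 OR NOT p4 OR NOT p11) — NOT p4 is true.
  5. (NOT p1 OR p5 OR NOT p3) — NOT p3 is true.
  6. (p12 OR NOT p11 OR p1) — p12 is true.
  7. (p1 OR NOT p4 OR NOT p6) — NOT p6 is true.
  8. (NOT p7 OR p10 OR p4) — NOT p7 is true.
  9. (NOT p4 OR NOT p8 OR p6) — NOT p8 is true.
  10. (NOT p5 OR NOT p12 OR p2) — p2 is true.
  11. (p10 OR NOT p2 OR p9) — p9 is true.
  12. (NOT p5 OR NOT p8 OR NOT p2) — NOT p8 is true.
  13. (p9 OR NOT p2 OR p6) — p9 is true.
  14. (p10 OR p12 OR NOT p5) — p12 is true.
  15. (p4 OR p5 OR p7) — p5 is true.
  16. (NOT p6 OR p2 OR p11) — NOT p6 is true.
  17. (p12 OR NOT p11 OR p9) — p9 is true.
  18. (NOT p7 OR p2 OR p11) — NOT p7 is true.
  19. (p7 OR p12 OR p3) — p12 is true.
  20. (NOT p11 OR p10 OR p1) — NOT p11 is true.
  21. (NOT p2 OR p12 OR NOT p8) — NOT p8 is true.
  22. (NOT p11 OR NOT p7 OR p8) — NOT p7 is true.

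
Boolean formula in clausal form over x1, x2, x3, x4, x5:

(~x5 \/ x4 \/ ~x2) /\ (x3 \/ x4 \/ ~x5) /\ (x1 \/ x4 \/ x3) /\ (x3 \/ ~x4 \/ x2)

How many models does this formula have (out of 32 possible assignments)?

Split on x4, then x3.
  x4=1, x3=1: x1, x2, x5 free → 2^3 = 8.
  x4=1, x3=0: remaining (x1,x2,x5) ∈ {(0,1,0); (0,1,1); (1,1,0); (1,1,1)} — 4.
  x4=0, x3=1: x1 free; 3 ways for (x2,x5) × 2^1 = 6.
  x4=0, x3=0: remaining (x1,x2,x5) ∈ {(1,0,0); (1,1,0)} — 2.
Total: 8 + 4 + 6 + 2 = 20.

20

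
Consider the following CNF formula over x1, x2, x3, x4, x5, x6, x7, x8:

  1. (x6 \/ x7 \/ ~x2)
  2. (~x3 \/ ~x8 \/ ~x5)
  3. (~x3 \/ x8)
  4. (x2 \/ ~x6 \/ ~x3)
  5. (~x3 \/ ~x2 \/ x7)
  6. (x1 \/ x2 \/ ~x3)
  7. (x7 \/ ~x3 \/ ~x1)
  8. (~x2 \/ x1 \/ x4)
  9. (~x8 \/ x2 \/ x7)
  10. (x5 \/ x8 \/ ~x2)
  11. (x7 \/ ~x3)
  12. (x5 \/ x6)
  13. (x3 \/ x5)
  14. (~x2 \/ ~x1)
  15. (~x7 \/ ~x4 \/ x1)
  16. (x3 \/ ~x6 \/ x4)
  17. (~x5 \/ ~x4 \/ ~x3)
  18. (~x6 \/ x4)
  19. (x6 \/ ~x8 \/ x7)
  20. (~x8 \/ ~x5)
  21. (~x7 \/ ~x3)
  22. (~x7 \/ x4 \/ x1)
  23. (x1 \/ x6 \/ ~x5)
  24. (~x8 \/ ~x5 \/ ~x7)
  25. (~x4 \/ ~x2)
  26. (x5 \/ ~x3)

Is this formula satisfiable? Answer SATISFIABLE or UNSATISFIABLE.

Branch on x1: take x1 = False.
For the remaining variables, x2 = False, x3 = False, x4 = True, x5 = True, x6 = True, x7 = False, x8 = False works.
Every clause has at least one true literal under this assignment.
So x1 = F, x2 = F, x3 = F, x4 = T, x5 = T, x6 = T, x7 = F, x8 = F is a satisfying assignment.

SATISFIABLE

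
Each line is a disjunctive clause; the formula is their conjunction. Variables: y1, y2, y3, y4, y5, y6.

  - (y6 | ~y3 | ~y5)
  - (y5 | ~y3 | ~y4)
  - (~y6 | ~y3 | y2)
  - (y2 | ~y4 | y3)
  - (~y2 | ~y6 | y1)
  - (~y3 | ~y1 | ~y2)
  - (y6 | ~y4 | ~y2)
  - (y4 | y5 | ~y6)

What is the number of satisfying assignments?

16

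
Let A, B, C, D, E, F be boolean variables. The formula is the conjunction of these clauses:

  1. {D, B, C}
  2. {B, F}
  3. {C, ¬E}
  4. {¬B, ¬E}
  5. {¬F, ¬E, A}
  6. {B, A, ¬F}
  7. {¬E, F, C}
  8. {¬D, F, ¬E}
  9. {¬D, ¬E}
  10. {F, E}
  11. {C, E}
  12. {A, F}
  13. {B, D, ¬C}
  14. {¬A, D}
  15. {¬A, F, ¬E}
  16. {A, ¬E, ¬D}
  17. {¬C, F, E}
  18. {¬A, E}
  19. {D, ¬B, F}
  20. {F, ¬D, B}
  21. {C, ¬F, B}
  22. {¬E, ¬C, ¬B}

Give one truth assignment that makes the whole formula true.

Set A = False and propagate.
  then F is forced to True.
  then E is forced to False.
  then B is forced to True.
  then C is forced to True.
D is now unconstrained; take D = True.
Every clause has at least one true literal under this assignment.
Check each clause:
  1. {C, B, D} — B is true.
  2. {F, B} — B is true.
  3. {¬E, C} — C is true.
  4. {¬E, ¬B} — ¬E is true.
  5. {¬E, ¬F, A} — ¬E is true.
  6. {A, ¬F, B} — B is true.
  7. {C, F, ¬E} — C is true.
  8. {F, ¬D, ¬E} — ¬E is true.
  9. {¬E, ¬D} — ¬E is true.
  10. {E, F} — F is true.
  11. {E, C} — C is true.
  12. {A, F} — F is true.
  13. {¬C, B, D} — B is true.
  14. {D, ¬A} — D is true.
  15. {F, ¬E, ¬A} — ¬E is true.
  16. {¬D, ¬E, A} — ¬E is true.
  17. {F, ¬C, E} — F is true.
  18. {E, ¬A} — ¬A is true.
  19. {D, F, ¬B} — D is true.
  20. {¬D, B, F} — B is true.
  21. {B, C, ¬F} — B is true.
  22. {¬B, ¬C, ¬E} — ¬E is true.

A = False  B = True  C = True  D = True  E = False  F = True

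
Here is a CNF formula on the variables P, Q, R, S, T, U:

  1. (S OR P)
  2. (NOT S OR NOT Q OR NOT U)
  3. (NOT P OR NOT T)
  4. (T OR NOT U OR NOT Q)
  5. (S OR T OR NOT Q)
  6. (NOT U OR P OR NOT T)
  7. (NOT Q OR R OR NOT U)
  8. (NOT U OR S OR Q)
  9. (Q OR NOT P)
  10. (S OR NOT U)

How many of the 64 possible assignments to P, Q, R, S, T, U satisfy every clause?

12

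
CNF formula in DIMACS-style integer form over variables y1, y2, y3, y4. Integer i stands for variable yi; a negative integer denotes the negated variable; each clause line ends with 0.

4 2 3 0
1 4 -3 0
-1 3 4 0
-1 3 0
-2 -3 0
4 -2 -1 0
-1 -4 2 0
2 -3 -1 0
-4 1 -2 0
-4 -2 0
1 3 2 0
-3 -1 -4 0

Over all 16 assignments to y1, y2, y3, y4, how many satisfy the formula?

2

The models are:
  y1=0 y2=0 y3=1 y4=1
  y1=0 y2=1 y3=0 y4=0
That's 2 in total.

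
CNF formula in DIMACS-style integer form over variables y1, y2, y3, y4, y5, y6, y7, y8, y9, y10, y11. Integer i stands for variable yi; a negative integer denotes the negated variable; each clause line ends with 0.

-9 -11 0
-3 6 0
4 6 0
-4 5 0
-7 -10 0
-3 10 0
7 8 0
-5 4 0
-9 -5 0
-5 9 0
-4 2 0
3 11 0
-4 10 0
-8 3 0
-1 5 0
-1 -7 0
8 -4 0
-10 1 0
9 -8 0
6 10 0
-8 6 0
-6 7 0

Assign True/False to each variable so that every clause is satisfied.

y1=F, y2=T, y3=F, y4=F, y5=F, y6=T, y7=T, y8=F, y9=F, y10=F, y11=T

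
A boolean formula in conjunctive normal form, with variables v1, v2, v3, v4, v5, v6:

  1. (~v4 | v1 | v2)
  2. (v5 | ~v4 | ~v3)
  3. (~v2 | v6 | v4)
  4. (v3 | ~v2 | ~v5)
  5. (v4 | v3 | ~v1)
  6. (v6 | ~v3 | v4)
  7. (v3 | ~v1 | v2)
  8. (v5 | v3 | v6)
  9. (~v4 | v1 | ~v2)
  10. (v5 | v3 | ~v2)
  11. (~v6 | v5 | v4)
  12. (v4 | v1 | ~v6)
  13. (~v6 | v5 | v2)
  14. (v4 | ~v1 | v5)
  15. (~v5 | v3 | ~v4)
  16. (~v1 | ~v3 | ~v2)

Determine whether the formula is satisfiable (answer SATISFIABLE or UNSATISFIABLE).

SATISFIABLE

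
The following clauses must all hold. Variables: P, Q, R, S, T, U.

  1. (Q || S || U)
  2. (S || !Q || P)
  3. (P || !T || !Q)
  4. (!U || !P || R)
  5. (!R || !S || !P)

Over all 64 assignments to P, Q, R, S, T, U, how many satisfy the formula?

28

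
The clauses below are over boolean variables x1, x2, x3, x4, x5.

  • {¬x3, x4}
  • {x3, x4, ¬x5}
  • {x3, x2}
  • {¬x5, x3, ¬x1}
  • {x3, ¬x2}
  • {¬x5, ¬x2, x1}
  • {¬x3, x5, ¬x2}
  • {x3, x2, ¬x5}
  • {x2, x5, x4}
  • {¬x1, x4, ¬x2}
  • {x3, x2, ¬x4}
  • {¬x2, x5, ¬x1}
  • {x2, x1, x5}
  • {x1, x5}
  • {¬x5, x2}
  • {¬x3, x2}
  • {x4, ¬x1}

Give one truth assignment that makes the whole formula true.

Branch on x1: take x1 = True.
  then x4 is forced to True.
Branch on x2: take x2 = True.
  then x3 is forced to True.
  then x5 is forced to True.
Check each clause:
  1. {¬x3, x4} — x4 is true.
  2. {x4, x3, ¬x5} — x3 is true.
  3. {x3, x2} — x2 is true.
  4. {¬x5, x3, ¬x1} — x3 is true.
  5. {x3, ¬x2} — x3 is true.
  6. {x1, ¬x2, ¬x5} — x1 is true.
  7. {¬x3, ¬x2, x5} — x5 is true.
  8. {x2, ¬x5, x3} — x2 is true.
  9. {x5, x2, x4} — x2 is true.
  10. {¬x1, ¬x2, x4} — x4 is true.
  11. {¬x4, x2, x3} — x2 is true.
  12. {¬x2, x5, ¬x1} — x5 is true.
  13. {x1, x5, x2} — x1 is true.
  14. {x5, x1} — x1 is true.
  15. {¬x5, x2} — x2 is true.
  16. {¬x3, x2} — x2 is true.
  17. {x4, ¬x1} — x4 is true.

x1 = T, x2 = T, x3 = T, x4 = T, x5 = T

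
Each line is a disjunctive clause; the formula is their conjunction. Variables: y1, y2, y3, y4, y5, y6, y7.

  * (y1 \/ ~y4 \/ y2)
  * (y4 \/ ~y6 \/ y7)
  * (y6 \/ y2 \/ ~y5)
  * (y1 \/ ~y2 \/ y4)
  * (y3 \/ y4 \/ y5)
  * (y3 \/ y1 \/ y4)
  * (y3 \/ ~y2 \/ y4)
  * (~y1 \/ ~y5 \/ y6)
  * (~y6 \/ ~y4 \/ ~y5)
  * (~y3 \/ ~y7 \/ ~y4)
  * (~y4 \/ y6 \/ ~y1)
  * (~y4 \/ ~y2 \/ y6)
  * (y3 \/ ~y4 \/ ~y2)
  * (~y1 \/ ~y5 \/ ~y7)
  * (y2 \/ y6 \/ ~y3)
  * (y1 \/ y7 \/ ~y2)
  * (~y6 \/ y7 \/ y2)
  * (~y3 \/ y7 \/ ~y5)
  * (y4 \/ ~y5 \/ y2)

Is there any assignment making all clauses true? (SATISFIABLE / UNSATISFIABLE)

SATISFIABLE

Try y1 = True.
Branch on y2: take y2 = False.
Branch on y3: take y3 = True.
  then y6 is forced to True.
  then y7 is forced to True.
  then y4 is forced to False.
  then y5 is forced to False.
So y1=T  y2=F  y3=T  y4=F  y5=F  y6=T  y7=T is a satisfying assignment.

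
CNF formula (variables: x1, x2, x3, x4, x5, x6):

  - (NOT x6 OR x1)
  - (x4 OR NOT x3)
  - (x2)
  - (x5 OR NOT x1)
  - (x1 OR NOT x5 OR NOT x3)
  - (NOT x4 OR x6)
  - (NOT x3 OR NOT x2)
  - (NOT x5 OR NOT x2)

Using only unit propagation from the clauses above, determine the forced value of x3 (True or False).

False

(x2) is a unit clause: x2 = True.
(NOT x2 OR NOT x3): since x2 = True, the clause reduces to (NOT x3). x3 = False.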